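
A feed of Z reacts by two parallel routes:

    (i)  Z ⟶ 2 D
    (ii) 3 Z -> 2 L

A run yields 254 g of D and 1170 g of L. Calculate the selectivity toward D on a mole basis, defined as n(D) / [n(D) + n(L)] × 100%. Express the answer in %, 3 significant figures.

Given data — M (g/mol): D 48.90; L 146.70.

n(D) = 254 / 48.90 = 5.194 mol
n(L) = 1170 / 146.70 = 7.975 mol
selectivity = 5.194/(5.194+7.975) × 100 = 39.44 %

39.4 %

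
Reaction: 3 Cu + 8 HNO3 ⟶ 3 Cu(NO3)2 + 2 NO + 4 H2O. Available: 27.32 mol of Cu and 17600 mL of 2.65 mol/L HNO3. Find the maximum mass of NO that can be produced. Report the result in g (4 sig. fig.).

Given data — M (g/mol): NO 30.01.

349.9 g

n(Cu) = 27.32 mol
n(HNO3) = 2.65 × 17600/1000 = 46.64 mol
n/ν for Cu = 27.32/3 = 9.107
n/ν for HNO3 = 46.64/8 = 5.830
Smallest n/ν is HNO3 → limiting reagent.
n(NO) = (2/8) × 46.64 = 11.66 mol
mass = 11.66 × 30.01 = 349.9 g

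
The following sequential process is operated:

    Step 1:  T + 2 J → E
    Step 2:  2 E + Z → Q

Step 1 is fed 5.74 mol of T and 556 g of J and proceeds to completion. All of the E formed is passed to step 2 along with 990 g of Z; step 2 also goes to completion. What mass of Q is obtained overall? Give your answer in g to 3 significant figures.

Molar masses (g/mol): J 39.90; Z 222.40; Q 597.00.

Step 1:
n(T) = 5.740 mol
n(J) = 556.0 / 39.90 = 13.93 mol
n/ν for T = 5.740/1 = 5.740
n/ν for J = 13.93/2 = 6.965
Smallest n/ν is T → limiting reagent.
n(E) produced = (1/1) × 5.740 = 5.740 mol
Step 2:
n(E) available = 5.740 mol
n(Z) = 990.0 / 222.40 = 4.451 mol
n/ν for E = 5.740/2 = 2.870
n/ν for Z = 4.451/1 = 4.451
Smallest n/ν is E → limiting reagent.
n(Q) = (1/2) × 5.740 = 2.870 mol
mass = 2.870 × 597.00 = 1713 g

1710 g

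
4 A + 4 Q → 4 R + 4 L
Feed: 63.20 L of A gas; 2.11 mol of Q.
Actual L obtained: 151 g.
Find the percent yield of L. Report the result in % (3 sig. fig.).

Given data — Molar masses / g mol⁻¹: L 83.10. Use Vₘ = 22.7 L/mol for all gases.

n(A) = 63.20 / 22.7 = 2.784 mol
n(Q) = 2.110 mol
n/ν → A: 0.6960, Q: 0.5275; Q is limiting.
theoretical n(L) = (4/4) × 2.110 = 2.110 mol → 175.3 g
% yield = 151 / 175.3 × 100 = 86.14 %

86.1 %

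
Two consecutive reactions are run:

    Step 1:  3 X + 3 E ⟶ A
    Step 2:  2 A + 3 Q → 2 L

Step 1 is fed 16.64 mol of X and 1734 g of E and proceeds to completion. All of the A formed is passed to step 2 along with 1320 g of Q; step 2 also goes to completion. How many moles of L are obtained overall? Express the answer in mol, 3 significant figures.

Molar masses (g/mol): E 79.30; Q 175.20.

Step 1:
n(X) = 16.64 mol
n(E) = 1734 / 79.30 = 21.87 mol
n/ν for X = 16.64/3 = 5.547
n/ν for E = 21.87/3 = 7.290
Smallest n/ν is X → limiting reagent.
n(A) produced = (1/3) × 16.64 = 5.547 mol
Step 2:
n(A) available = 5.547 mol
n(Q) = 1320 / 175.20 = 7.534 mol
n/ν for A = 5.547/2 = 2.774
n/ν for Q = 7.534/3 = 2.511
Smallest n/ν is Q → limiting reagent.
n(L) = (2/3) × 7.534 = 5.023 mol

5.02 mol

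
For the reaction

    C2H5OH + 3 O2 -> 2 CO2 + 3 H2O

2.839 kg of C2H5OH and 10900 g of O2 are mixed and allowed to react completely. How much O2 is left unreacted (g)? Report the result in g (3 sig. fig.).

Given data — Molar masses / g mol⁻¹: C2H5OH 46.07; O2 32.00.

n(C2H5OH) = 2.839×1000 / 46.07 = 61.62 mol
n(O2) = 10900 / 32.00 = 340.6 mol
n/ν → C2H5OH: 61.62, O2: 113.5; C2H5OH is limiting.
O2 consumed = (3/1) × 61.62 = 184.9 mol
O2 remaining = 340.6 − 184.9 = 155.7 mol
mass = 155.7 × 32.00 = 4982 g

4980 g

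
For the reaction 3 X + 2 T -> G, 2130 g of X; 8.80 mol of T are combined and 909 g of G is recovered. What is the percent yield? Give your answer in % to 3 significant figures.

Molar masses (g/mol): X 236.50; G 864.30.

35.0 %

n(X) = 2130 / 236.50 = 9.006 mol
n(T) = 8.800 mol
n/ν for X = 9.006/3 = 3.002
n/ν for T = 8.800/2 = 4.400
Smallest n/ν is X → limiting reagent.
theoretical n(G) = (1/3) × 9.006 = 3.002 mol → 2595 g
% yield = 909 / 2595 × 100 = 35.03 %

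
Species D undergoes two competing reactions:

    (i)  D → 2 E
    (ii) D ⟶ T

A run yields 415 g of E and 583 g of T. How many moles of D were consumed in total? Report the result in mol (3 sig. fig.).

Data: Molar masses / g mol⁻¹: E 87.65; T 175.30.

5.69 mol

n(E) = 415 / 87.65 = 4.735 mol
n(T) = 583 / 175.30 = 3.326 mol
n(D) via (i) = (1/2)×4.735 = 2.368 mol
n(D) via (ii) = (1/1)×3.326 = 3.326 mol
total n(D) = 2.368 + 3.326 = 5.694 mol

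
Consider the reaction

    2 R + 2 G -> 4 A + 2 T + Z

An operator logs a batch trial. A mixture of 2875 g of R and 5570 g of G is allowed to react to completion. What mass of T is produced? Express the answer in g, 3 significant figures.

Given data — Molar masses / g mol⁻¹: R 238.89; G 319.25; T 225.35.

2710 g

n(R) = 2875 / 238.89 = 12.03 mol
n(G) = 5570 / 319.25 = 17.45 mol
n/ν for R = 12.03/2 = 6.015
n/ν for G = 17.45/2 = 8.725
Smallest n/ν is R → limiting reagent.
n(T) = (2/2) × 12.03 = 12.03 mol
mass = 12.03 × 225.35 = 2711 g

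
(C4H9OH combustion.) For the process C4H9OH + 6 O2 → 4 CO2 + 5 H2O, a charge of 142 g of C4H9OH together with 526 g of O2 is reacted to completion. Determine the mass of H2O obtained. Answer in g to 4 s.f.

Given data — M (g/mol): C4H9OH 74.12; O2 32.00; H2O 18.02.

n(C4H9OH) = 142.0 / 74.12 = 1.916 mol
n(O2) = 526.0 / 32.00 = 16.44 mol
n/ν for C4H9OH = 1.916/1 = 1.916
n/ν for O2 = 16.44/6 = 2.740
Smallest n/ν is C4H9OH → limiting reagent.
n(H2O) = (5/1) × 1.916 = 9.580 mol
mass = 9.580 × 18.02 = 172.6 g

172.6 g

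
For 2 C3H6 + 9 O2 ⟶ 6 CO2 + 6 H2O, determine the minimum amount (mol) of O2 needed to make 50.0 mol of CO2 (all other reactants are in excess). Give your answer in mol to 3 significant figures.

n(CO2) = 50.00 mol
n(O2) = (9/6) × 50.00 = 75.00 mol

75.0 mol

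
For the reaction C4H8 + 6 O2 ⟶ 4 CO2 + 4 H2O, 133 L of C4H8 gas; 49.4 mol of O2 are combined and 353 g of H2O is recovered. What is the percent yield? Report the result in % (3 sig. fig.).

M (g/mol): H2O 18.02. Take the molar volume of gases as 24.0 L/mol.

88.4 %

n(C4H8) = 133.0 / 24.0 = 5.542 mol
n(O2) = 49.40 mol
n/ν for C4H8 = 5.542/1 = 5.542
n/ν for O2 = 49.40/6 = 8.233
Smallest n/ν is C4H8 → limiting reagent.
theoretical n(H2O) = (4/1) × 5.542 = 22.17 mol → 399.5 g
% yield = 353 / 399.5 × 100 = 88.36 %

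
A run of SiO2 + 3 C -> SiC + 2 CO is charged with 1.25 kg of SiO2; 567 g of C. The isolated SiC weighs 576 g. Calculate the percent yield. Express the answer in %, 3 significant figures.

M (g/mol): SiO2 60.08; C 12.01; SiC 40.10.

91.3 %

n(SiO2) = 1.250×1000 / 60.08 = 20.81 mol
n(C) = 567.0 / 12.01 = 47.21 mol
n/ν → SiO2: 20.81, C: 15.74; C is limiting.
theoretical n(SiC) = (1/3) × 47.21 = 15.74 mol → 631.2 g
% yield = 576 / 631.2 × 100 = 91.25 %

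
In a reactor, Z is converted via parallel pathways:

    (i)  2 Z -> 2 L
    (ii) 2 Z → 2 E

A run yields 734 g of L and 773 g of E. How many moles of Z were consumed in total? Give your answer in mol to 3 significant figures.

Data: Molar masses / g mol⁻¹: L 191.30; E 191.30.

7.88 mol

n(L) = 734 / 191.30 = 3.837 mol
n(E) = 773 / 191.30 = 4.041 mol
n(Z) via (i) = (2/2)×3.837 = 3.837 mol
n(Z) via (ii) = (2/2)×4.041 = 4.041 mol
total n(Z) = 3.837 + 4.041 = 7.878 mol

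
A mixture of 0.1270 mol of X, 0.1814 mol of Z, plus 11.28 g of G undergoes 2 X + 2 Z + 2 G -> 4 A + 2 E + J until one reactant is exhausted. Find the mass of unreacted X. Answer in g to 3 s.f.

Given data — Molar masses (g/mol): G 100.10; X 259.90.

n(X) = 0.1270 mol
n(Z) = 0.1814 mol
n(G) = 11.28 / 100.10 = 0.1127 mol
n/ν → X: 0.06350, Z: 0.09070, G: 0.05635; G is limiting.
X consumed = (2/2) × 0.1127 = 0.1127 mol
X remaining = 0.1270 − 0.1127 = 0.01430 mol
mass = 0.01430 × 259.90 = 3.717 g

3.72 g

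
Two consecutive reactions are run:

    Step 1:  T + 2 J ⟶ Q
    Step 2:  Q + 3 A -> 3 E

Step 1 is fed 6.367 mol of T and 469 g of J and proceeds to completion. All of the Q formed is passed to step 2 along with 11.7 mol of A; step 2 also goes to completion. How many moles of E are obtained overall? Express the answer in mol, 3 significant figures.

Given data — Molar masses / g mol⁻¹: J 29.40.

Step 1:
n(T) = 6.367 mol
n(J) = 469.0 / 29.40 = 15.95 mol
n/ν for T = 6.367/1 = 6.367
n/ν for J = 15.95/2 = 7.975
Smallest n/ν is T → limiting reagent.
n(Q) produced = (1/1) × 6.367 = 6.367 mol
Step 2:
n(Q) available = 6.367 mol
n(A) = 11.70 mol
n/ν for Q = 6.367/1 = 6.367
n/ν for A = 11.70/3 = 3.900
Smallest n/ν is A → limiting reagent.
n(E) = (3/3) × 11.70 = 11.70 mol

11.7 mol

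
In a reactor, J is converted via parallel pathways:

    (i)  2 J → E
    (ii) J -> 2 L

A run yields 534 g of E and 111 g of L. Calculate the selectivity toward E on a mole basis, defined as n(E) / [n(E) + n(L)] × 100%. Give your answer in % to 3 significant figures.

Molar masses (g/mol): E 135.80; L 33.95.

n(E) = 534 / 135.80 = 3.932 mol
n(L) = 111 / 33.95 = 3.270 mol
selectivity = 3.932/(3.932+3.270) × 100 = 54.60 %

54.6 %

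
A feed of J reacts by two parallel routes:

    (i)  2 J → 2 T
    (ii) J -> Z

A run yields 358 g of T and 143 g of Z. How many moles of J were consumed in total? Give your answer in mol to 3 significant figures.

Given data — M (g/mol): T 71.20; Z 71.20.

n(T) = 358 / 71.20 = 5.028 mol
n(Z) = 143 / 71.20 = 2.008 mol
n(J) via (i) = (2/2)×5.028 = 5.028 mol
n(J) via (ii) = (1/1)×2.008 = 2.008 mol
total n(J) = 5.028 + 2.008 = 7.036 mol

7.04 mol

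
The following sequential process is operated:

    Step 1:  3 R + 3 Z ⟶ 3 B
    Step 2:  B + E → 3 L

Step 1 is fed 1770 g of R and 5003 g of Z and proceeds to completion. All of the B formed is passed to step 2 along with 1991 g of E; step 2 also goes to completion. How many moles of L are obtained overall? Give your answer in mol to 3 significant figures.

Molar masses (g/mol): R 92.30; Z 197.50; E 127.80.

Step 1:
n(R) = 1770 / 92.30 = 19.18 mol
n(Z) = 5003 / 197.50 = 25.33 mol
n/ν → R: 6.393, Z: 8.443; R is limiting.
n(B) produced = (3/3) × 19.18 = 19.18 mol
Step 2:
n(B) available = 19.18 mol
n(E) = 1991 / 127.80 = 15.58 mol
n/ν → B: 19.18, E: 15.58; E is limiting.
n(L) = (3/1) × 15.58 = 46.74 mol

46.7 mol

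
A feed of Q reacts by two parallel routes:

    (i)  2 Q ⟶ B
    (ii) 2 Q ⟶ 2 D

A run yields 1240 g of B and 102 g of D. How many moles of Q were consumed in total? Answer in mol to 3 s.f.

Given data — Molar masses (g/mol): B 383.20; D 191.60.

n(B) = 1240 / 383.20 = 3.236 mol
n(D) = 102 / 191.60 = 0.5324 mol
n(Q) via (i) = (2/1)×3.236 = 6.472 mol
n(Q) via (ii) = (2/2)×0.5324 = 0.5324 mol
total n(Q) = 6.472 + 0.5324 = 7.004 mol

7.00 mol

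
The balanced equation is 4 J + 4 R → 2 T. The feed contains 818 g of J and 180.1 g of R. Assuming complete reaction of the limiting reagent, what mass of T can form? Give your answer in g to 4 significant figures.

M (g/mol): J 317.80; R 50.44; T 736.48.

n(J) = 818.0 / 317.80 = 2.574 mol
n(R) = 180.1 / 50.44 = 3.571 mol
n/ν for J = 2.574/4 = 0.6435
n/ν for R = 3.571/4 = 0.8928
Smallest n/ν is J → limiting reagent.
n(T) = (2/4) × 2.574 = 1.287 mol
mass = 1.287 × 736.48 = 947.8 g

947.8 g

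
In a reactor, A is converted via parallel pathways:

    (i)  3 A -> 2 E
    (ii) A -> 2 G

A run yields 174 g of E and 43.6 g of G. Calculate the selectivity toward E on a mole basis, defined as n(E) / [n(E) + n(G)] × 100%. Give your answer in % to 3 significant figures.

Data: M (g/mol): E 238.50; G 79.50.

n(E) = 174 / 238.50 = 0.7296 mol
n(G) = 43.6 / 79.50 = 0.5484 mol
selectivity = 0.7296/(0.7296+0.5484) × 100 = 57.09 %

57.1 %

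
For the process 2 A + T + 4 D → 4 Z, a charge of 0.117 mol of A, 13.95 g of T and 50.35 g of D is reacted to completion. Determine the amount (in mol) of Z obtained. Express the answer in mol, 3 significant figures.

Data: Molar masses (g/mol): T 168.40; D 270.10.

0.186 mol

n(A) = 0.1170 mol
n(T) = 13.95 / 168.40 = 0.08284 mol
n(D) = 50.35 / 270.10 = 0.1864 mol
n/ν for A = 0.1170/2 = 0.05850
n/ν for T = 0.08284/1 = 0.08284
n/ν for D = 0.1864/4 = 0.04660
Smallest n/ν is D → limiting reagent.
n(Z) = (4/4) × 0.1864 = 0.1864 mol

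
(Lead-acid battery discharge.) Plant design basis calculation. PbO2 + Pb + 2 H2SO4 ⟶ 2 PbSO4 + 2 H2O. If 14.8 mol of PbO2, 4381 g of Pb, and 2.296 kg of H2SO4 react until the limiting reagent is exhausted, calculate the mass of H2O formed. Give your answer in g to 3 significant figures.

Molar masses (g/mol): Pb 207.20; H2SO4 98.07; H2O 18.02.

n(PbO2) = 14.80 mol
n(Pb) = 4381 / 207.20 = 21.14 mol
n(H2SO4) = 2.296×1000 / 98.07 = 23.41 mol
n/ν → PbO2: 14.80, Pb: 21.14, H2SO4: 11.71; H2SO4 is limiting.
n(H2O) = (2/2) × 23.41 = 23.41 mol
mass = 23.41 × 18.02 = 421.8 g

422 g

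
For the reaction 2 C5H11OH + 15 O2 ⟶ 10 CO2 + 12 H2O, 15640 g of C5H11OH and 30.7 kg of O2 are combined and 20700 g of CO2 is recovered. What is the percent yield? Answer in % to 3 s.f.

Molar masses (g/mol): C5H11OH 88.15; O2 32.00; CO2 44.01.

n(C5H11OH) = 15640 / 88.15 = 177.4 mol
n(O2) = 30.70×1000 / 32.00 = 959.4 mol
n/ν for C5H11OH = 177.4/2 = 88.70
n/ν for O2 = 959.4/15 = 63.96
Smallest n/ν is O2 → limiting reagent.
theoretical n(CO2) = (10/15) × 959.4 = 639.6 mol → 28150 g
% yield = 20700 / 28150 × 100 = 73.53 %

73.5 %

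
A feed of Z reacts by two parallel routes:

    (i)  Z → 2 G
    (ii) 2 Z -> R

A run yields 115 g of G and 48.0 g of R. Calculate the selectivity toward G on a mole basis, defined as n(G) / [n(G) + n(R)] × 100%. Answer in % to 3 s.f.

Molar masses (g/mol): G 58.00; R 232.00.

n(G) = 115 / 58.00 = 1.983 mol
n(R) = 48.0 / 232.00 = 0.2069 mol
selectivity = 1.983/(1.983+0.2069) × 100 = 90.55 %

90.6 %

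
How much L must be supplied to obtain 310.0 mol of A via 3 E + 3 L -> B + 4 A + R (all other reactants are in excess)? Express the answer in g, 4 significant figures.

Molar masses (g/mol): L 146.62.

n(A) = 310.0 mol
n(L) = (3/4) × 310.0 = 232.5 mol
mass = 232.5 × 146.62 = 34090 g

34090 g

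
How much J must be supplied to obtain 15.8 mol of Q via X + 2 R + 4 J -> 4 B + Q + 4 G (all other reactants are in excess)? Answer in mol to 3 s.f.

63.2 mol

n(Q) = 15.80 mol
n(J) = (4/1) × 15.80 = 63.20 mol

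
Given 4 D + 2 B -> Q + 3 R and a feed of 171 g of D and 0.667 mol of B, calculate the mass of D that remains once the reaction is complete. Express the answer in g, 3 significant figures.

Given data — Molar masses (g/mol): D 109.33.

25.2 g

n(D) = 171.0 / 109.33 = 1.564 mol
n(B) = 0.6670 mol
n/ν for D = 1.564/4 = 0.3910
n/ν for B = 0.6670/2 = 0.3335
Smallest n/ν is B → limiting reagent.
D consumed = (4/2) × 0.6670 = 1.334 mol
D remaining = 1.564 − 1.334 = 0.2300 mol
mass = 0.2300 × 109.33 = 25.15 g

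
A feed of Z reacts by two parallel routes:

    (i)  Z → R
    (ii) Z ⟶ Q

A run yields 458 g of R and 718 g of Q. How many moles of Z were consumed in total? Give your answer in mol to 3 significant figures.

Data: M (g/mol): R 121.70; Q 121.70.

n(R) = 458 / 121.70 = 3.763 mol
n(Q) = 718 / 121.70 = 5.900 mol
n(Z) via (i) = (1/1)×3.763 = 3.763 mol
n(Z) via (ii) = (1/1)×5.900 = 5.900 mol
total n(Z) = 3.763 + 5.900 = 9.663 mol

9.66 mol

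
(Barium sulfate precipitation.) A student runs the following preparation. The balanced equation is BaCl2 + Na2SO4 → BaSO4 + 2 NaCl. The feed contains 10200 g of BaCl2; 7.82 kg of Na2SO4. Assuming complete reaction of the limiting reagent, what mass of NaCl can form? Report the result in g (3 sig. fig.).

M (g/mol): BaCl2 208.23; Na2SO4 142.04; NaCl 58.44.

n(BaCl2) = 10200 / 208.23 = 48.98 mol
n(Na2SO4) = 7.820×1000 / 142.04 = 55.05 mol
n/ν for BaCl2 = 48.98/1 = 48.98
n/ν for Na2SO4 = 55.05/1 = 55.05
Smallest n/ν is BaCl2 → limiting reagent.
n(NaCl) = (2/1) × 48.98 = 97.96 mol
mass = 97.96 × 58.44 = 5725 g

5730 g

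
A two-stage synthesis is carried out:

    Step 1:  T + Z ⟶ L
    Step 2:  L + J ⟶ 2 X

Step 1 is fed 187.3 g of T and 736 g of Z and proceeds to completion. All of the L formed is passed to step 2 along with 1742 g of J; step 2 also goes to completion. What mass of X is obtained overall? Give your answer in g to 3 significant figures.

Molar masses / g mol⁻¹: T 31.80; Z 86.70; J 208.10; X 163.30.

Step 1:
n(T) = 187.3 / 31.80 = 5.890 mol
n(Z) = 736.0 / 86.70 = 8.489 mol
n/ν → T: 5.890, Z: 8.489; T is limiting.
n(L) produced = (1/1) × 5.890 = 5.890 mol
Step 2:
n(L) available = 5.890 mol
n(J) = 1742 / 208.10 = 8.371 mol
n/ν → L: 5.890, J: 8.371; L is limiting.
n(X) = (2/1) × 5.890 = 11.78 mol
mass = 11.78 × 163.30 = 1924 g

1920 g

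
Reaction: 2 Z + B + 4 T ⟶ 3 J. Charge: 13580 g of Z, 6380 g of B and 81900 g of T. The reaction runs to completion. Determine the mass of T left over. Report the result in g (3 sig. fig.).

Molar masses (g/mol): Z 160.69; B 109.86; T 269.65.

36300 g

n(Z) = 13580 / 160.69 = 84.51 mol
n(B) = 6380 / 109.86 = 58.07 mol
n(T) = 81900 / 269.65 = 303.7 mol
n/ν for Z = 84.51/2 = 42.26
n/ν for B = 58.07/1 = 58.07
n/ν for T = 303.7/4 = 75.93
Smallest n/ν is Z → limiting reagent.
T consumed = (4/2) × 84.51 = 169.0 mol
T remaining = 303.7 − 169.0 = 134.7 mol
mass = 134.7 × 269.65 = 36320 g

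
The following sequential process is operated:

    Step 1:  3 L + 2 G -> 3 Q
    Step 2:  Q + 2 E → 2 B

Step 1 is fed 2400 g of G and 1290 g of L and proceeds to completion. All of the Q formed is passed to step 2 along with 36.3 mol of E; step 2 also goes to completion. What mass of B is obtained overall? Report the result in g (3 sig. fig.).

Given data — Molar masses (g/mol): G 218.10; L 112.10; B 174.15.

Step 1:
n(G) = 2400 / 218.10 = 11.00 mol
n(L) = 1290 / 112.10 = 11.51 mol
n/ν for G = 11.00/2 = 5.500
n/ν for L = 11.51/3 = 3.837
Smallest n/ν is L → limiting reagent.
n(Q) produced = (3/3) × 11.51 = 11.51 mol
Step 2:
n(Q) available = 11.51 mol
n(E) = 36.30 mol
n/ν for Q = 11.51/1 = 11.51
n/ν for E = 36.30/2 = 18.15
Smallest n/ν is Q → limiting reagent.
n(B) = (2/1) × 11.51 = 23.02 mol
mass = 23.02 × 174.15 = 4009 g

4010 g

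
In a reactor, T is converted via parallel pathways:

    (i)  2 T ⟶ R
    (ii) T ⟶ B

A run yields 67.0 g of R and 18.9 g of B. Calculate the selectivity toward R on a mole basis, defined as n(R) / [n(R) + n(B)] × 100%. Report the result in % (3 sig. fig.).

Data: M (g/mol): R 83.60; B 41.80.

63.9 %

n(R) = 67.0 / 83.60 = 0.8014 mol
n(B) = 18.9 / 41.80 = 0.4522 mol
selectivity = 0.8014/(0.8014+0.4522) × 100 = 63.93 %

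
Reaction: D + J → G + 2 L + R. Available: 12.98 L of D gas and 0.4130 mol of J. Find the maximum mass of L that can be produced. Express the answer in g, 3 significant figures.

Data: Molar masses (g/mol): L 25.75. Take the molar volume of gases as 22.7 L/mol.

n(D) = 12.98 / 22.7 = 0.5718 mol
n(J) = 0.4130 mol
n/ν for D = 0.5718/1 = 0.5718
n/ν for J = 0.4130/1 = 0.4130
Smallest n/ν is J → limiting reagent.
n(L) = (2/1) × 0.4130 = 0.8260 mol
mass = 0.8260 × 25.75 = 21.27 g

21.3 g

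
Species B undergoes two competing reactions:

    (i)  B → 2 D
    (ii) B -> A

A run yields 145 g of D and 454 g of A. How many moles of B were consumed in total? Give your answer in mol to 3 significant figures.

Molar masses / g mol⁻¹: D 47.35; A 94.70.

6.33 mol

n(D) = 145 / 47.35 = 3.062 mol
n(A) = 454 / 94.70 = 4.794 mol
n(B) via (i) = (1/2)×3.062 = 1.531 mol
n(B) via (ii) = (1/1)×4.794 = 4.794 mol
total n(B) = 1.531 + 4.794 = 6.325 mol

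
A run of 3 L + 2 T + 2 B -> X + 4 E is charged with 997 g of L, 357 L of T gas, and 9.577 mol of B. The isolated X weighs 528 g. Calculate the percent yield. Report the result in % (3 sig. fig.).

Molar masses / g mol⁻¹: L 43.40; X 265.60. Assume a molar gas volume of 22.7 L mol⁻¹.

n(L) = 997.0 / 43.40 = 22.97 mol
n(T) = 357.0 / 22.7 = 15.73 mol
n(B) = 9.577 mol
n/ν for L = 22.97/3 = 7.657
n/ν for T = 15.73/2 = 7.865
n/ν for B = 9.577/2 = 4.789
Smallest n/ν is B → limiting reagent.
theoretical n(X) = (1/2) × 9.577 = 4.789 mol → 1272 g
% yield = 528 / 1272 × 100 = 41.51 %

41.5 %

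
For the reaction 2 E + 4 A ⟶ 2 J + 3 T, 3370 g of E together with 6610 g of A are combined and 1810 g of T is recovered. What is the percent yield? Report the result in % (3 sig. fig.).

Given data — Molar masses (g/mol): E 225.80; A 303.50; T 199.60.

n(E) = 3370 / 225.80 = 14.92 mol
n(A) = 6610 / 303.50 = 21.78 mol
n/ν for E = 14.92/2 = 7.460
n/ν for A = 21.78/4 = 5.445
Smallest n/ν is A → limiting reagent.
theoretical n(T) = (3/4) × 21.78 = 16.34 mol → 3261 g
% yield = 1810 / 3261 × 100 = 55.50 %

55.5 %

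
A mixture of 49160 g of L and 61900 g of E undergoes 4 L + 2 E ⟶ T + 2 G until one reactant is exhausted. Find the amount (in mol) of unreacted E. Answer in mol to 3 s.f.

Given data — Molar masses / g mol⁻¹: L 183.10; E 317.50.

60.7 mol

n(L) = 49160 / 183.10 = 268.5 mol
n(E) = 61900 / 317.50 = 195.0 mol
n/ν for L = 268.5/4 = 67.13
n/ν for E = 195.0/2 = 97.50
Smallest n/ν is L → limiting reagent.
E consumed = (2/4) × 268.5 = 134.3 mol
E remaining = 195.0 − 134.3 = 60.70 mol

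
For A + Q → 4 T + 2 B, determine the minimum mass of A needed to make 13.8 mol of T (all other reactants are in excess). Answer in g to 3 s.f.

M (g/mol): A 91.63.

316 g

n(T) = 13.80 mol
n(A) = (1/4) × 13.80 = 3.450 mol
mass = 3.450 × 91.63 = 316.1 g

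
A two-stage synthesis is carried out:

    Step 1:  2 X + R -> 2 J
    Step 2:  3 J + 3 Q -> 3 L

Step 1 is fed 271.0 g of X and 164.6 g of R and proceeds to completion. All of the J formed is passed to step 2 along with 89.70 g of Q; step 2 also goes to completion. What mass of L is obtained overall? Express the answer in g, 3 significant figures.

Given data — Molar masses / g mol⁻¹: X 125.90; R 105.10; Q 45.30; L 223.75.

443 g

Step 1:
n(X) = 271.0 / 125.90 = 2.153 mol
n(R) = 164.6 / 105.10 = 1.566 mol
n/ν → X: 1.077, R: 1.566; X is limiting.
n(J) produced = (2/2) × 2.153 = 2.153 mol
Step 2:
n(J) available = 2.153 mol
n(Q) = 89.70 / 45.30 = 1.980 mol
n/ν → J: 0.7177, Q: 0.6600; Q is limiting.
n(L) = (3/3) × 1.980 = 1.980 mol
mass = 1.980 × 223.75 = 443.0 g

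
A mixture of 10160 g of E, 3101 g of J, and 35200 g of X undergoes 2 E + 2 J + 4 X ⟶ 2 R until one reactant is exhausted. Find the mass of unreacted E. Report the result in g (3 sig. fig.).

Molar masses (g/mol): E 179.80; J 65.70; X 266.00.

n(E) = 10160 / 179.80 = 56.51 mol
n(J) = 3101 / 65.70 = 47.20 mol
n(X) = 35200 / 266.00 = 132.3 mol
n/ν → E: 28.26, J: 23.60, X: 33.08; J is limiting.
E consumed = (2/2) × 47.20 = 47.20 mol
E remaining = 56.51 − 47.20 = 9.310 mol
mass = 9.310 × 179.80 = 1674 g

1670 g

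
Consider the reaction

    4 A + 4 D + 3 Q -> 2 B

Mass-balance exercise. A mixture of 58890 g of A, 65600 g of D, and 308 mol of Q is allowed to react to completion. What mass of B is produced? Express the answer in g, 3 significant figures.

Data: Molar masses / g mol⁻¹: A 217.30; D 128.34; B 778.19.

105000 g

n(A) = 58890 / 217.30 = 271.0 mol
n(D) = 65600 / 128.34 = 511.1 mol
n(Q) = 308.0 mol
n/ν for A = 271.0/4 = 67.75
n/ν for D = 511.1/4 = 127.8
n/ν for Q = 308.0/3 = 102.7
Smallest n/ν is A → limiting reagent.
n(B) = (2/4) × 271.0 = 135.5 mol
mass = 135.5 × 778.19 = 105400 g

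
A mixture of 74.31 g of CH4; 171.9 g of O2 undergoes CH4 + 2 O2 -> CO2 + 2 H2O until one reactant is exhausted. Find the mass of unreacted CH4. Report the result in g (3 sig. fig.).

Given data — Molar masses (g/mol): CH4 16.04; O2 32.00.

n(CH4) = 74.31 / 16.04 = 4.633 mol
n(O2) = 171.9 / 32.00 = 5.372 mol
n/ν → CH4: 4.633, O2: 2.686; O2 is limiting.
CH4 consumed = (1/2) × 5.372 = 2.686 mol
CH4 remaining = 4.633 − 2.686 = 1.947 mol
mass = 1.947 × 16.04 = 31.23 g

31.2 g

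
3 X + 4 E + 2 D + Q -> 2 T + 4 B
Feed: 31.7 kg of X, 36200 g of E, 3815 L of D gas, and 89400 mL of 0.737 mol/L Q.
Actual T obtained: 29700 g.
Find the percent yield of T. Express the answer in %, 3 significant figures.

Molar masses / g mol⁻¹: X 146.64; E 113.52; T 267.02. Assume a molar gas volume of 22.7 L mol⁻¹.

n(X) = 31.70×1000 / 146.64 = 216.2 mol
n(E) = 36200 / 113.52 = 318.9 mol
n(D) = 3815 / 22.7 = 168.1 mol
n(Q) = 0.737 × 89400/1000 = 65.89 mol
n/ν → X: 72.07, E: 79.73, D: 84.05, Q: 65.89; Q is limiting.
theoretical n(T) = (2/1) × 65.89 = 131.8 mol → 35190 g
% yield = 29700 / 35190 × 100 = 84.40 %

84.4 %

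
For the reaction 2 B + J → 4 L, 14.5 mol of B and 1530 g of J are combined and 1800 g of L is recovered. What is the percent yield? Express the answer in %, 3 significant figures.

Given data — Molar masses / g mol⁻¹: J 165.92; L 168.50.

n(B) = 14.50 mol
n(J) = 1530 / 165.92 = 9.221 mol
n/ν for B = 14.50/2 = 7.250
n/ν for J = 9.221/1 = 9.221
Smallest n/ν is B → limiting reagent.
theoretical n(L) = (4/2) × 14.50 = 29.00 mol → 4887 g
% yield = 1800 / 4887 × 100 = 36.83 %

36.8 %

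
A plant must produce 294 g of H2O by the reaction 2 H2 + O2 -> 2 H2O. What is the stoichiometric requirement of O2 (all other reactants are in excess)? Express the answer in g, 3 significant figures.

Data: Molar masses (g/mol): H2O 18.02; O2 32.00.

261 g

n(H2O) = 294 / 18.02 = 16.32 mol
n(O2) = (1/2) × 16.32 = 8.160 mol
mass = 8.160 × 32.00 = 261.1 g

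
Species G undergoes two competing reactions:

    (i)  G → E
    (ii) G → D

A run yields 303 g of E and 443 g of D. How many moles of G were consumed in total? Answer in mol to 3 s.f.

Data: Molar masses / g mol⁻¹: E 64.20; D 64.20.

n(E) = 303 / 64.20 = 4.720 mol
n(D) = 443 / 64.20 = 6.900 mol
n(G) via (i) = (1/1)×4.720 = 4.720 mol
n(G) via (ii) = (1/1)×6.900 = 6.900 mol
total n(G) = 4.720 + 6.900 = 11.62 mol

11.6 mol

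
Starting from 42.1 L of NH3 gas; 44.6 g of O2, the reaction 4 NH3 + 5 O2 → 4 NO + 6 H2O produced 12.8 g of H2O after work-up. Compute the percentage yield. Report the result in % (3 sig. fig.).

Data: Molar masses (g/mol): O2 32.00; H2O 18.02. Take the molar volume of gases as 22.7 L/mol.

n(NH3) = 42.10 / 22.7 = 1.855 mol
n(O2) = 44.60 / 32.00 = 1.394 mol
n/ν for NH3 = 1.855/4 = 0.4638
n/ν for O2 = 1.394/5 = 0.2788
Smallest n/ν is O2 → limiting reagent.
theoretical n(H2O) = (6/5) × 1.394 = 1.673 mol → 30.15 g
% yield = 12.8 / 30.15 × 100 = 42.45 %

42.5 %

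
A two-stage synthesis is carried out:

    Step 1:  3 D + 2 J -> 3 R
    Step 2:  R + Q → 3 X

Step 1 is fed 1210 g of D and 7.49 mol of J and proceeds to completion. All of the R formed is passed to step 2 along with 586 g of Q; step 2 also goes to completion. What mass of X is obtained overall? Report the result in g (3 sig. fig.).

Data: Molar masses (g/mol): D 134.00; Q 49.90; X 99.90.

Step 1:
n(D) = 1210 / 134.00 = 9.030 mol
n(J) = 7.490 mol
n/ν for D = 9.030/3 = 3.010
n/ν for J = 7.490/2 = 3.745
Smallest n/ν is D → limiting reagent.
n(R) produced = (3/3) × 9.030 = 9.030 mol
Step 2:
n(R) available = 9.030 mol
n(Q) = 586.0 / 49.90 = 11.74 mol
n/ν for R = 9.030/1 = 9.030
n/ν for Q = 11.74/1 = 11.74
Smallest n/ν is R → limiting reagent.
n(X) = (3/1) × 9.030 = 27.09 mol
mass = 27.09 × 99.90 = 2706 g

2710 g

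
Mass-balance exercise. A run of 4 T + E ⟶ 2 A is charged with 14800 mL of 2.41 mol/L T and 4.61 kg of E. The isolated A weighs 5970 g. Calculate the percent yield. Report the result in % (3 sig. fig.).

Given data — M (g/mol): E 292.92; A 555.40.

n(T) = 2.41 × 14800/1000 = 35.67 mol
n(E) = 4.610×1000 / 292.92 = 15.74 mol
n/ν → T: 8.918, E: 15.74; T is limiting.
theoretical n(A) = (2/4) × 35.67 = 17.84 mol → 9908 g
% yield = 5970 / 9908 × 100 = 60.25 %

60.3 %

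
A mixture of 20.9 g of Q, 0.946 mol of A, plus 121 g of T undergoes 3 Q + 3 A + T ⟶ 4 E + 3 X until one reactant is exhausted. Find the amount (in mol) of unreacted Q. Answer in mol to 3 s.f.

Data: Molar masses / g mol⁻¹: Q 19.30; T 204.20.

n(Q) = 20.90 / 19.30 = 1.083 mol
n(A) = 0.9460 mol
n(T) = 121.0 / 204.20 = 0.5926 mol
n/ν for Q = 1.083/3 = 0.3610
n/ν for A = 0.9460/3 = 0.3153
n/ν for T = 0.5926/1 = 0.5926
Smallest n/ν is A → limiting reagent.
Q consumed = (3/3) × 0.9460 = 0.9460 mol
Q remaining = 1.083 − 0.9460 = 0.1370 mol

0.137 mol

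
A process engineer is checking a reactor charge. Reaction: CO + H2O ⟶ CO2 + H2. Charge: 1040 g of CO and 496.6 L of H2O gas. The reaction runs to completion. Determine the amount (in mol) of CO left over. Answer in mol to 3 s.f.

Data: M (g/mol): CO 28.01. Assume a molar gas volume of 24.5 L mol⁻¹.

16.9 mol

n(CO) = 1040 / 28.01 = 37.13 mol
n(H2O) = 496.6 / 24.5 = 20.27 mol
n/ν for CO = 37.13/1 = 37.13
n/ν for H2O = 20.27/1 = 20.27
Smallest n/ν is H2O → limiting reagent.
CO consumed = (1/1) × 20.27 = 20.27 mol
CO remaining = 37.13 − 20.27 = 16.86 mol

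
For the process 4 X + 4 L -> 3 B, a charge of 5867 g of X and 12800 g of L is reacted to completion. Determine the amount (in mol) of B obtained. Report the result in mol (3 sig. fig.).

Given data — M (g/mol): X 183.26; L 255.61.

24.0 mol

n(X) = 5867 / 183.26 = 32.01 mol
n(L) = 12800 / 255.61 = 50.08 mol
n/ν for X = 32.01/4 = 8.003
n/ν for L = 50.08/4 = 12.52
Smallest n/ν is X → limiting reagent.
n(B) = (3/4) × 32.01 = 24.01 mol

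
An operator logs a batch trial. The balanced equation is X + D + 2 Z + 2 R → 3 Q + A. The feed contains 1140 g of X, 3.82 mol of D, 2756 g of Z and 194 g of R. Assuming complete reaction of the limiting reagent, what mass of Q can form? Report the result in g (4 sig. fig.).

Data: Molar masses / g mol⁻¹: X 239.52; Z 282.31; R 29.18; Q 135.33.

n(X) = 1140 / 239.52 = 4.760 mol
n(D) = 3.820 mol
n(Z) = 2756 / 282.31 = 9.762 mol
n(R) = 194.0 / 29.18 = 6.648 mol
n/ν for X = 4.760/1 = 4.760
n/ν for D = 3.820/1 = 3.820
n/ν for Z = 9.762/2 = 4.881
n/ν for R = 6.648/2 = 3.324
Smallest n/ν is R → limiting reagent.
n(Q) = (3/2) × 6.648 = 9.972 mol
mass = 9.972 × 135.33 = 1350 g

1350 g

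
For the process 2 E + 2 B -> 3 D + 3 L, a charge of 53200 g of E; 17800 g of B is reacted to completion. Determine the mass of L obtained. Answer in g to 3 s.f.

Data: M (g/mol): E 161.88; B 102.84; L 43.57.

n(E) = 53200 / 161.88 = 328.6 mol
n(B) = 17800 / 102.84 = 173.1 mol
n/ν → E: 164.3, B: 86.55; B is limiting.
n(L) = (3/2) × 173.1 = 259.7 mol
mass = 259.7 × 43.57 = 11320 g

11300 g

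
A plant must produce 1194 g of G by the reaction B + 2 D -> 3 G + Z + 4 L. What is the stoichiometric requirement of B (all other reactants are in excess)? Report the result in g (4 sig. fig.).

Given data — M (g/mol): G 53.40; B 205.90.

n(G) = 1194 / 53.40 = 22.36 mol
n(B) = (1/3) × 22.36 = 7.453 mol
mass = 7.453 × 205.90 = 1535 g

1535 g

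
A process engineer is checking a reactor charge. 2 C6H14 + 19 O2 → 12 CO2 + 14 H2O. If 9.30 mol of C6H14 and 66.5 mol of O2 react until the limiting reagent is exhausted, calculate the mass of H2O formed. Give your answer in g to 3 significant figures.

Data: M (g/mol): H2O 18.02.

n(C6H14) = 9.300 mol
n(O2) = 66.50 mol
n/ν for C6H14 = 9.300/2 = 4.650
n/ν for O2 = 66.50/19 = 3.500
Smallest n/ν is O2 → limiting reagent.
n(H2O) = (14/19) × 66.50 = 49.00 mol
mass = 49.00 × 18.02 = 883.0 g

883 g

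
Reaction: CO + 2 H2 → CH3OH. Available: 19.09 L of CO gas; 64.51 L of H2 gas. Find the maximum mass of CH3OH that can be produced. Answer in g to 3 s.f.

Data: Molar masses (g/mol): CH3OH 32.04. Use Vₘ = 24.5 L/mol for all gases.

25.0 g

n(CO) = 19.09 / 24.5 = 0.7792 mol
n(H2) = 64.51 / 24.5 = 2.633 mol
n/ν for CO = 0.7792/1 = 0.7792
n/ν for H2 = 2.633/2 = 1.317
Smallest n/ν is CO → limiting reagent.
n(CH3OH) = (1/1) × 0.7792 = 0.7792 mol
mass = 0.7792 × 32.04 = 24.97 g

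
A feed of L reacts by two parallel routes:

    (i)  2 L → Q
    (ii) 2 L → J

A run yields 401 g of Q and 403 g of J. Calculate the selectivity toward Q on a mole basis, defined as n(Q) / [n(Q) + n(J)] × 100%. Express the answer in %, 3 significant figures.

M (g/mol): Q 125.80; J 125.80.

49.9 %

n(Q) = 401 / 125.80 = 3.188 mol
n(J) = 403 / 125.80 = 3.203 mol
selectivity = 3.188/(3.188+3.203) × 100 = 49.88 %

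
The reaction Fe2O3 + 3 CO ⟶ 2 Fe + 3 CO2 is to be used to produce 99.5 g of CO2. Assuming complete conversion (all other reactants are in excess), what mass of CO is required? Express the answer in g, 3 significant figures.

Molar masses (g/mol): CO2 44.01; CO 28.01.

n(CO2) = 99.5 / 44.01 = 2.261 mol
n(CO) = (3/3) × 2.261 = 2.261 mol
mass = 2.261 × 28.01 = 63.33 g

63.3 g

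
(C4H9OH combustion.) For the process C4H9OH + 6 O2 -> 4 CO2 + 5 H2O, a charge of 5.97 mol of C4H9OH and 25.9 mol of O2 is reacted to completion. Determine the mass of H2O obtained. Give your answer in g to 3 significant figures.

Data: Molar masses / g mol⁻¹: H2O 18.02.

389 g

n(C4H9OH) = 5.970 mol
n(O2) = 25.90 mol
n/ν → C4H9OH: 5.970, O2: 4.317; O2 is limiting.
n(H2O) = (5/6) × 25.90 = 21.58 mol
mass = 21.58 × 18.02 = 388.9 g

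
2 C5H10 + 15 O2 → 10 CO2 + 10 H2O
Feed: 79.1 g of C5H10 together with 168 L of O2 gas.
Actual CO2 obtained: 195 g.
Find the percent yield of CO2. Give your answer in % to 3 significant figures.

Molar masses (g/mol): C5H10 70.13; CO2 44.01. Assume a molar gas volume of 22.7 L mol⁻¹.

89.8 %

n(C5H10) = 79.10 / 70.13 = 1.128 mol
n(O2) = 168.0 / 22.7 = 7.401 mol
n/ν for C5H10 = 1.128/2 = 0.5640
n/ν for O2 = 7.401/15 = 0.4934
Smallest n/ν is O2 → limiting reagent.
theoretical n(CO2) = (10/15) × 7.401 = 4.934 mol → 217.1 g
% yield = 195 / 217.1 × 100 = 89.82 %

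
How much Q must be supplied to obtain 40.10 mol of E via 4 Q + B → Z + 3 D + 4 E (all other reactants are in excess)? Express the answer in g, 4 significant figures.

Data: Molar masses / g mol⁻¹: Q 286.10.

n(E) = 40.10 mol
n(Q) = (4/4) × 40.10 = 40.10 mol
mass = 40.10 × 286.10 = 11470 g

11470 g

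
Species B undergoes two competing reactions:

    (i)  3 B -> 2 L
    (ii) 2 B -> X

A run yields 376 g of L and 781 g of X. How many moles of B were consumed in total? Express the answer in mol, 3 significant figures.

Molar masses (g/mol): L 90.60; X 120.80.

19.2 mol

n(L) = 376 / 90.60 = 4.150 mol
n(X) = 781 / 120.80 = 6.465 mol
n(B) via (i) = (3/2)×4.150 = 6.225 mol
n(B) via (ii) = (2/1)×6.465 = 12.93 mol
total n(B) = 6.225 + 12.93 = 19.16 mol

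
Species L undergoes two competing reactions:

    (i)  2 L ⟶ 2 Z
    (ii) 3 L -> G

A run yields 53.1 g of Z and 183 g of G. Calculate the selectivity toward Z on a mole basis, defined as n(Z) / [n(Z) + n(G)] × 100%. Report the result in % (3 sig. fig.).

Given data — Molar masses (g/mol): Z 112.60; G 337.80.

46.5 %

n(Z) = 53.1 / 112.60 = 0.4716 mol
n(G) = 183 / 337.80 = 0.5417 mol
selectivity = 0.4716/(0.4716+0.5417) × 100 = 46.54 %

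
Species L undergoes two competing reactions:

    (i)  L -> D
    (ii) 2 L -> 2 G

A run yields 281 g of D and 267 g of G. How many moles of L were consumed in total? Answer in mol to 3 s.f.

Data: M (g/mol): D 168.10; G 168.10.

3.26 mol

n(D) = 281 / 168.10 = 1.672 mol
n(G) = 267 / 168.10 = 1.588 mol
n(L) via (i) = (1/1)×1.672 = 1.672 mol
n(L) via (ii) = (2/2)×1.588 = 1.588 mol
total n(L) = 1.672 + 1.588 = 3.260 mol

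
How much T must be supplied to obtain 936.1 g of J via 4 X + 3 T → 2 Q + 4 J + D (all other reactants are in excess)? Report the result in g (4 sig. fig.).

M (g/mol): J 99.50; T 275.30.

n(J) = 936.1 / 99.50 = 9.408 mol
n(T) = (3/4) × 9.408 = 7.056 mol
mass = 7.056 × 275.30 = 1943 g

1943 g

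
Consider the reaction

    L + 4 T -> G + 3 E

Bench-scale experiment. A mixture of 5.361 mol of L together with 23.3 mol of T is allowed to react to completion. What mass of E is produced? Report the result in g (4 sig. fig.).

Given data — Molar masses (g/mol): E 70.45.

n(L) = 5.361 mol
n(T) = 23.30 mol
n/ν → L: 5.361, T: 5.825; L is limiting.
n(E) = (3/1) × 5.361 = 16.08 mol
mass = 16.08 × 70.45 = 1133 g

1133 g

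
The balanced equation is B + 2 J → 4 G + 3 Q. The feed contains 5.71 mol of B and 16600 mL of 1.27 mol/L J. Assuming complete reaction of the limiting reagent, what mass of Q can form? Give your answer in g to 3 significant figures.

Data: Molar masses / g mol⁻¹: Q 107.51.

1840 g

n(B) = 5.710 mol
n(J) = 1.27 × 16600/1000 = 21.08 mol
n/ν for B = 5.710/1 = 5.710
n/ν for J = 21.08/2 = 10.54
Smallest n/ν is B → limiting reagent.
n(Q) = (3/1) × 5.710 = 17.13 mol
mass = 17.13 × 107.51 = 1842 g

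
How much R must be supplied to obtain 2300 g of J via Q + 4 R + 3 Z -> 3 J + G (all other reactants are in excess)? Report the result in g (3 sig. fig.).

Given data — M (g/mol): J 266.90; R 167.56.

n(J) = 2300 / 266.90 = 8.617 mol
n(R) = (4/3) × 8.617 = 11.49 mol
mass = 11.49 × 167.56 = 1925 g

1930 g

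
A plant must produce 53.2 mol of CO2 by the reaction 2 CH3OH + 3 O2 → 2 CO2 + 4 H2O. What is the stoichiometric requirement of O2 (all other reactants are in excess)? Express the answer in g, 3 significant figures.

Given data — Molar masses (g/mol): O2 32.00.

n(CO2) = 53.20 mol
n(O2) = (3/2) × 53.20 = 79.80 mol
mass = 79.80 × 32.00 = 2554 g

2550 g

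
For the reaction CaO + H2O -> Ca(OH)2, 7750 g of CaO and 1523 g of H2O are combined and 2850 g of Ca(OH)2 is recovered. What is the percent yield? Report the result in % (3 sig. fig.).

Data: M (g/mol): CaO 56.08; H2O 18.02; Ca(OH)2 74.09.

n(CaO) = 7750 / 56.08 = 138.2 mol
n(H2O) = 1523 / 18.02 = 84.52 mol
n/ν for CaO = 138.2/1 = 138.2
n/ν for H2O = 84.52/1 = 84.52
Smallest n/ν is H2O → limiting reagent.
theoretical n(Ca(OH)2) = (1/1) × 84.52 = 84.52 mol → 6262 g
% yield = 2850 / 6262 × 100 = 45.51 %

45.5 %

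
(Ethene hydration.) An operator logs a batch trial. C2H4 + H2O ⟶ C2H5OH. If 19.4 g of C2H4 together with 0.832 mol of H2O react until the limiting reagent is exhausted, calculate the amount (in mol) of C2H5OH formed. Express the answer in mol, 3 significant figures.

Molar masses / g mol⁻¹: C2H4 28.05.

0.692 mol

n(C2H4) = 19.40 / 28.05 = 0.6916 mol
n(H2O) = 0.8320 mol
n/ν → C2H4: 0.6916, H2O: 0.8320; C2H4 is limiting.
n(C2H5OH) = (1/1) × 0.6916 = 0.6916 mol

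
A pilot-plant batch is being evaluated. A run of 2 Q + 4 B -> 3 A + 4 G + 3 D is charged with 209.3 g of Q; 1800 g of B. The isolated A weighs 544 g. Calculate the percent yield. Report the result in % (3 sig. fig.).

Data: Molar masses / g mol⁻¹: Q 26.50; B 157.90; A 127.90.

49.7 %

n(Q) = 209.3 / 26.50 = 7.898 mol
n(B) = 1800 / 157.90 = 11.40 mol
n/ν for Q = 7.898/2 = 3.949
n/ν for B = 11.40/4 = 2.850
Smallest n/ν is B → limiting reagent.
theoretical n(A) = (3/4) × 11.40 = 8.550 mol → 1094 g
% yield = 544 / 1094 × 100 = 49.73 %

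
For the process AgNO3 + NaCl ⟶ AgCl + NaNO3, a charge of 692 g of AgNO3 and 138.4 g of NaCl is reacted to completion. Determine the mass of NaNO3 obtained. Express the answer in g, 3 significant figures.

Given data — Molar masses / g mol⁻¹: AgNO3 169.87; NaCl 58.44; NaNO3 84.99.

201 g

n(AgNO3) = 692.0 / 169.87 = 4.074 mol
n(NaCl) = 138.4 / 58.44 = 2.368 mol
n/ν → AgNO3: 4.074, NaCl: 2.368; NaCl is limiting.
n(NaNO3) = (1/1) × 2.368 = 2.368 mol
mass = 2.368 × 84.99 = 201.3 g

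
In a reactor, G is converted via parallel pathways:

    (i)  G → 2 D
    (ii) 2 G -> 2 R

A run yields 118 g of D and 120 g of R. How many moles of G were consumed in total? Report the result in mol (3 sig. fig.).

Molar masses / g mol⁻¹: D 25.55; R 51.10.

n(D) = 118 / 25.55 = 4.618 mol
n(R) = 120 / 51.10 = 2.348 mol
n(G) via (i) = (1/2)×4.618 = 2.309 mol
n(G) via (ii) = (2/2)×2.348 = 2.348 mol
total n(G) = 2.309 + 2.348 = 4.657 mol

4.66 mol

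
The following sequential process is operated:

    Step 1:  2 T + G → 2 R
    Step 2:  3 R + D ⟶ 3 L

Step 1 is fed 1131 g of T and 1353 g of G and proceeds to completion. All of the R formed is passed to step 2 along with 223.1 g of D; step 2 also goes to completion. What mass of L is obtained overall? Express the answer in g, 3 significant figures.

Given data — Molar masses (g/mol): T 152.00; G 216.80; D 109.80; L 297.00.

Step 1:
n(T) = 1131 / 152.00 = 7.441 mol
n(G) = 1353 / 216.80 = 6.241 mol
n/ν for T = 7.441/2 = 3.721
n/ν for G = 6.241/1 = 6.241
Smallest n/ν is T → limiting reagent.
n(R) produced = (2/2) × 7.441 = 7.441 mol
Step 2:
n(R) available = 7.441 mol
n(D) = 223.1 / 109.80 = 2.032 mol
n/ν for R = 7.441/3 = 2.480
n/ν for D = 2.032/1 = 2.032
Smallest n/ν is D → limiting reagent.
n(L) = (3/1) × 2.032 = 6.096 mol
mass = 6.096 × 297.00 = 1811 g

1810 g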